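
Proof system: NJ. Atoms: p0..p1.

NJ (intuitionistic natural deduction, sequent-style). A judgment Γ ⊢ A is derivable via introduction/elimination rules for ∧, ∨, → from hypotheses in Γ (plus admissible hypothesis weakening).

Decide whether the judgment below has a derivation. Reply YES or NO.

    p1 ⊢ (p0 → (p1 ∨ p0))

Proof tree:
[Wk] p1 ⊢ (p0 → (p1 ∨ p0))
  [→I]  ⊢ (p0 → (p1 ∨ p0))
    [∨I₂] p0 ⊢ (p1 ∨ p0)
      [Ax] p0 ⊢ p0

Result: YES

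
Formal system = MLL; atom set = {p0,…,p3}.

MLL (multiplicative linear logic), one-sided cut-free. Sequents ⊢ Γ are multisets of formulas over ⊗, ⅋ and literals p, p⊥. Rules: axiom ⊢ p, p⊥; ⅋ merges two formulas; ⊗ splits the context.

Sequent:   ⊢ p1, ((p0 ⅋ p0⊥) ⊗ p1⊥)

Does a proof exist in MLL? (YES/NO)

Derivation (root first):
[⊗]  ⊢ p1, ((p0 ⅋ p0⊥) ⊗ p1⊥)
  [⅋]  ⊢ (p0 ⅋ p0⊥)
    [Ax]  ⊢ p0, p0⊥
  [Ax]  ⊢ p1, p1⊥

Result: YES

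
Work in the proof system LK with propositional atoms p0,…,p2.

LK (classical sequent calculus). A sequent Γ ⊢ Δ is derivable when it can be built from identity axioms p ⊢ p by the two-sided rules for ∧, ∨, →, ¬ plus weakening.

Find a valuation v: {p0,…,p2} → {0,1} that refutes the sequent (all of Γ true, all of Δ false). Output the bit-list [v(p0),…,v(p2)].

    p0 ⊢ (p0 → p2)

Search for a countermodel by truth-table:
  v=000: Γ:[p0=F] Δ:[(p0 → p2)=T] refutes=False
  v=001: Γ:[p0=F] Δ:[(p0 → p2)=T] refutes=False
  v=010: Γ:[p0=F] Δ:[(p0 → p2)=T] refutes=False
  v=011: Γ:[p0=F] Δ:[(p0 → p2)=T] refutes=False
  v=100: Γ:[p0=T] Δ:[(p0 → p2)=F] refutes=True  ← countermodel

Result: [1, 0, 0]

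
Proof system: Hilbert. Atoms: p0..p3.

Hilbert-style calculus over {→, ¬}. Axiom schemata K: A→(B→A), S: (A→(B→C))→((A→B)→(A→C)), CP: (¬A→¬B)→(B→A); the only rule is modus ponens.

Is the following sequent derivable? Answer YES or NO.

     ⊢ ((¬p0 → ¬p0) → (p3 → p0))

Search for a countermodel by truth-table:
  v=0000: Γ:[] Δ:[((¬p0 → ¬p0) → (p3 → p0))=T] refutes=False
  v=0001: Γ:[] Δ:[((¬p0 → ¬p0) → (p3 → p0))=F] refutes=True  ← countermodel

Result: NO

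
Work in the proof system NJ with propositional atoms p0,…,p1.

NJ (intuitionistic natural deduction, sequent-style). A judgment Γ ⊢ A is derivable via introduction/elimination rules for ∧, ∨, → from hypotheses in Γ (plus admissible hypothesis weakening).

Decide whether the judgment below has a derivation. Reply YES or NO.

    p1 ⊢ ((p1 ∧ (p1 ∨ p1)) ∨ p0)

Proof tree:
[∨I₁] p1 ⊢ ((p1 ∧ (p1 ∨ p1)) ∨ p0)
  [∧I] p1 ⊢ (p1 ∧ (p1 ∨ p1))
    [Ax] p1 ⊢ p1
    [∨I₂] p1 ⊢ (p1 ∨ p1)
      [Ax] p1 ⊢ p1

Result: YES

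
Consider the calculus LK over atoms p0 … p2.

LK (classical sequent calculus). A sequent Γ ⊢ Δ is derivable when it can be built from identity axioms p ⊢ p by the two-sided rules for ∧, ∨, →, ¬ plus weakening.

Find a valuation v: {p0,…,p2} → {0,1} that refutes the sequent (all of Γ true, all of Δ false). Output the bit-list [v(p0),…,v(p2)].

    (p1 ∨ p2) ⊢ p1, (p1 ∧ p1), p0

Truth-table refutation:
  v=000: Γ:[(p1 ∨ p2)=F] Δ:[p1=F, (p1 ∧ p1)=F, p0=F] refutes=False
  v=001: Γ:[(p1 ∨ p2)=T] Δ:[p1=F, (p1 ∧ p1)=F, p0=F] refutes=True  ← countermodel

Result: [0, 0, 1]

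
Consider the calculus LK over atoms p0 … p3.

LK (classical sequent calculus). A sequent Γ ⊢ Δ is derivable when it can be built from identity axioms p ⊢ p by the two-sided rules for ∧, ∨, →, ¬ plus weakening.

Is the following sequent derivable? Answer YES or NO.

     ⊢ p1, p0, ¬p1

Derivation trace:
[¬R]  ⊢ p1, p0, ¬p1
  [WR] p1 ⊢ p1, p0
    [Ax] p1 ⊢ p1

Result: YES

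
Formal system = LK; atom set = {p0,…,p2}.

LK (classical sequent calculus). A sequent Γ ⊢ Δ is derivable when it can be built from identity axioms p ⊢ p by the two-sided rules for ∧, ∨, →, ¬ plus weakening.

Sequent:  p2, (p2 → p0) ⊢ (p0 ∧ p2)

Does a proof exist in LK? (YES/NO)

Proof tree:
[∧R] p2, (p2 → p0) ⊢ (p0 ∧ p2)
  [WL] p2, (p2 → p0), p2 ⊢ p0
    [→L] p2, (p2 → p0) ⊢ p0
      [Ax] p2 ⊢ p2
      [Ax] p0 ⊢ p0
  [Ax] p2 ⊢ p2

Result: YES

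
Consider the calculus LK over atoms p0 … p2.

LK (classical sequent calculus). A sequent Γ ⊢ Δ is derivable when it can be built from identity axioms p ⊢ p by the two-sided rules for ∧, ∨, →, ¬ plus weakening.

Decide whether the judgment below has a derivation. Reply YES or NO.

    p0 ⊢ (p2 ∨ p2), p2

Enumerate valuations to refute Γ ⊢ Δ:
  v=000: Γ:[p0=F] Δ:[(p2 ∨ p2)=F, p2=F] refutes=False
  v=001: Γ:[p0=F] Δ:[(p2 ∨ p2)=T, p2=T] refutes=False
  v=010: Γ:[p0=F] Δ:[(p2 ∨ p2)=F, p2=F] refutes=False
  v=011: Γ:[p0=F] Δ:[(p2 ∨ p2)=T, p2=T] refutes=False
  v=100: Γ:[p0=T] Δ:[(p2 ∨ p2)=F, p2=F] refutes=True  ← countermodel

Result: NO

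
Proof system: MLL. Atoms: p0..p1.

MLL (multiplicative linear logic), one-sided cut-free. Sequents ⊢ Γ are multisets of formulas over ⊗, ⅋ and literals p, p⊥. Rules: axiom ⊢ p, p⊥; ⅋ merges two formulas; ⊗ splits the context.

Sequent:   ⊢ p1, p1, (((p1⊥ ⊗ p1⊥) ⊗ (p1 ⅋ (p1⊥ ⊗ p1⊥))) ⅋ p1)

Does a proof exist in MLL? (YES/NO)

Derivation (root first):
[⅋]  ⊢ p1, p1, (((p1⊥ ⊗ p1⊥) ⊗ (p1 ⅋ (p1⊥ ⊗ p1⊥))) ⅋ p1)
  [⊗]  ⊢ p1, p1, p1, ((p1⊥ ⊗ p1⊥) ⊗ (p1 ⅋ (p1⊥ ⊗ p1⊥)))
    [⊗]  ⊢ p1, p1, (p1⊥ ⊗ p1⊥)
      [Ax]  ⊢ p1, p1⊥
      [Ax]  ⊢ p1, p1⊥
    [⅋]  ⊢ p1, (p1 ⅋ (p1⊥ ⊗ p1⊥))
      [⊗]  ⊢ p1, p1, (p1⊥ ⊗ p1⊥)
        [Ax]  ⊢ p1, p1⊥
        [Ax]  ⊢ p1, p1⊥

Result: YES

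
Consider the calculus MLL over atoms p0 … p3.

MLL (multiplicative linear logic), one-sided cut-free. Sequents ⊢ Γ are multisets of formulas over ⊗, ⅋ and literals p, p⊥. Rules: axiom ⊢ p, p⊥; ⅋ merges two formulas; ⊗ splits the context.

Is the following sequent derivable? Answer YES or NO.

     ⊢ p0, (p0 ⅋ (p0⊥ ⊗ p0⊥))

Derivation trace:
[⅋]  ⊢ p0, (p0 ⅋ (p0⊥ ⊗ p0⊥))
  [⊗]  ⊢ p0, p0, (p0⊥ ⊗ p0⊥)
    [Ax]  ⊢ p0, p0⊥
    [Ax]  ⊢ p0, p0⊥

Result: YES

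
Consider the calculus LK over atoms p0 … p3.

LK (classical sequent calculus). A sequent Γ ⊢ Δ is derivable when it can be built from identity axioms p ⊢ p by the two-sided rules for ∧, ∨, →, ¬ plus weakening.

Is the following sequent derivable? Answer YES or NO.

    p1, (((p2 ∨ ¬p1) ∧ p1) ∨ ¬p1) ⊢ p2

Derivation (root first):
[∨L] p1, (((p2 ∨ ¬p1) ∧ p1) ∨ ¬p1) ⊢ p2
  [∧L] ((p2 ∨ ¬p1) ∧ p1) ⊢ p2
    [∨L] p1, (p2 ∨ ¬p1) ⊢ p2
      [Ax] p2 ⊢ p2
      [¬L] p1, ¬p1 ⊢ 
        [Ax] p1 ⊢ p1
  [¬L] p1, ¬p1 ⊢ 
    [Ax] p1 ⊢ p1

Result: YES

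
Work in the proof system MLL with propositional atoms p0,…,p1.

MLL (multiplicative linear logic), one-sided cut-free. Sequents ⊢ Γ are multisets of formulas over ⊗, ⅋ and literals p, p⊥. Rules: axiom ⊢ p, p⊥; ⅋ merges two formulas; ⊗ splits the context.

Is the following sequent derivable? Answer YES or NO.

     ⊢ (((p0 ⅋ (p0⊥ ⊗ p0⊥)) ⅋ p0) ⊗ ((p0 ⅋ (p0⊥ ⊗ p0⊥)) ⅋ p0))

Derivation (root first):
[⊗]  ⊢ (((p0 ⅋ (p0⊥ ⊗ p0⊥)) ⅋ p0) ⊗ ((p0 ⅋ (p0⊥ ⊗ p0⊥)) ⅋ p0))
  [⅋]  ⊢ ((p0 ⅋ (p0⊥ ⊗ p0⊥)) ⅋ p0)
    [⅋]  ⊢ p0, (p0 ⅋ (p0⊥ ⊗ p0⊥))
      [⊗]  ⊢ p0, p0, (p0⊥ ⊗ p0⊥)
        [Ax]  ⊢ p0, p0⊥
        [Ax]  ⊢ p0, p0⊥
  [⅋]  ⊢ ((p0 ⅋ (p0⊥ ⊗ p0⊥)) ⅋ p0)
    [⅋]  ⊢ p0, (p0 ⅋ (p0⊥ ⊗ p0⊥))
      [⊗]  ⊢ p0, p0, (p0⊥ ⊗ p0⊥)
        [Ax]  ⊢ p0, p0⊥
        [Ax]  ⊢ p0, p0⊥

Result: YES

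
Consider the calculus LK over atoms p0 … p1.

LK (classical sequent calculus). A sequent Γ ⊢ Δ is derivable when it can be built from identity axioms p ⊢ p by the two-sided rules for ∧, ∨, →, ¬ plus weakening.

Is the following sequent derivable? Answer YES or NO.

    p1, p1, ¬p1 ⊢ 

Proof tree:
[¬L] p1, p1, ¬p1 ⊢ 
  [WL] p1, p1 ⊢ p1
    [Ax] p1 ⊢ p1

Result: YES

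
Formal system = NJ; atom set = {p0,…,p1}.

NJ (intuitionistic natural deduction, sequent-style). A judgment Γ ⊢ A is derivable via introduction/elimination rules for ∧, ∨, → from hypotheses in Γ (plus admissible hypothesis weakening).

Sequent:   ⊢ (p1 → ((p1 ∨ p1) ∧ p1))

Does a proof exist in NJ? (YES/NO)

Derivation trace:
[→I]  ⊢ (p1 → ((p1 ∨ p1) ∧ p1))
  [∧I] p1 ⊢ ((p1 ∨ p1) ∧ p1)
    [∨I₁] p1 ⊢ (p1 ∨ p1)
      [Ax] p1 ⊢ p1
    [Ax] p1 ⊢ p1

Result: YES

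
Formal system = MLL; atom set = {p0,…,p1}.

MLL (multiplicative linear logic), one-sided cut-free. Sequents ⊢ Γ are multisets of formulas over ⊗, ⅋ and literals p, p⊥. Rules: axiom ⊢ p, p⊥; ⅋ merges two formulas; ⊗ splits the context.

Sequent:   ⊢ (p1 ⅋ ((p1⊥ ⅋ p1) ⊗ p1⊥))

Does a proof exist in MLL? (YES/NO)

Proof tree:
[⅋]  ⊢ (p1 ⅋ ((p1⊥ ⅋ p1) ⊗ p1⊥))
  [⊗]  ⊢ p1, ((p1⊥ ⅋ p1) ⊗ p1⊥)
    [⅋]  ⊢ (p1⊥ ⅋ p1)
      [Ax]  ⊢ p1, p1⊥
    [Ax]  ⊢ p1, p1⊥

Result: YES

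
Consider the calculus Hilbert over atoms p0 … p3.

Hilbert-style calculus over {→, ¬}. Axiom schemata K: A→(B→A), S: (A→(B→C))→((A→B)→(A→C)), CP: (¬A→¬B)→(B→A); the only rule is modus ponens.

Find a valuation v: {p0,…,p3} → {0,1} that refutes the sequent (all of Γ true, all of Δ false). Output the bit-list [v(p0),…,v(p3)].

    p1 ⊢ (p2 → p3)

Enumerate valuations to refute Γ ⊢ Δ:
  v=0000: Γ:[p1=F] Δ:[(p2 → p3)=T] refutes=False
  v=0001: Γ:[p1=F] Δ:[(p2 → p3)=T] refutes=False
  v=0010: Γ:[p1=F] Δ:[(p2 → p3)=F] refutes=False
  v=0011: Γ:[p1=F] Δ:[(p2 → p3)=T] refutes=False
  v=0100: Γ:[p1=T] Δ:[(p2 → p3)=T] refutes=False
  v=0101: Γ:[p1=T] Δ:[(p2 → p3)=T] refutes=False
  v=0110: Γ:[p1=T] Δ:[(p2 → p3)=F] refutes=True  ← countermodel

Result: [0, 1, 1, 0]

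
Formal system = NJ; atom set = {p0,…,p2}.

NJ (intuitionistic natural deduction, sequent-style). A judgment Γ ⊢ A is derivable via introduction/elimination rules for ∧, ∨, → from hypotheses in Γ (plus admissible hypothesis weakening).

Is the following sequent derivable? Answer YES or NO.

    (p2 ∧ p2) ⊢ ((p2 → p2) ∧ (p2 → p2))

Derivation (root first):
[∧I] (p2 ∧ p2) ⊢ ((p2 → p2) ∧ (p2 → p2))
  [Wk] (p2 ∧ p2) ⊢ (p2 → p2)
    [→I]  ⊢ (p2 → p2)
      [Ax] p2 ⊢ p2
  [Wk] (p2 ∧ p2) ⊢ (p2 → p2)
    [→I]  ⊢ (p2 → p2)
      [Ax] p2 ⊢ p2

Result: YES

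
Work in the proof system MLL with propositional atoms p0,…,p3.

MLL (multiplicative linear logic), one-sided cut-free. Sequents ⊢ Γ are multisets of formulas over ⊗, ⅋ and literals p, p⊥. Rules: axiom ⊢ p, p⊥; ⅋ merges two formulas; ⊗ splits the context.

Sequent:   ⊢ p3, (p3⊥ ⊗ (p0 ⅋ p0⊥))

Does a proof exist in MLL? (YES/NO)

Derivation trace:
[⊗]  ⊢ p3, (p3⊥ ⊗ (p0 ⅋ p0⊥))
  [Ax]  ⊢ p3, p3⊥
  [⅋]  ⊢ (p0 ⅋ p0⊥)
    [Ax]  ⊢ p0, p0⊥

Result: YES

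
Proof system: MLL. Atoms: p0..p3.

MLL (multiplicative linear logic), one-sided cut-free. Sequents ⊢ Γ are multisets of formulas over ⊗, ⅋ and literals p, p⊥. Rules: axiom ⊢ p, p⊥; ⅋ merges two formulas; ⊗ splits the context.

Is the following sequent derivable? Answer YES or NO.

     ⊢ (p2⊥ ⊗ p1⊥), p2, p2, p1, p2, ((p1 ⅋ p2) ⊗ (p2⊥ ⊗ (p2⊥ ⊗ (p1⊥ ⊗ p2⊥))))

Proof tree:
[⊗]  ⊢ (p2⊥ ⊗ p1⊥), p2, p2, p1, p2, ((p1 ⅋ p2) ⊗ (p2⊥ ⊗ (p2⊥ ⊗ (p1⊥ ⊗ p2⊥))))
  [⅋]  ⊢ (p2⊥ ⊗ p1⊥), (p1 ⅋ p2)
    [⊗]  ⊢ p2, p1, (p2⊥ ⊗ p1⊥)
      [Ax]  ⊢ p2, p2⊥
      [Ax]  ⊢ p1, p1⊥
  [⊗]  ⊢ p2, p2, p1, p2, (p2⊥ ⊗ (p2⊥ ⊗ (p1⊥ ⊗ p2⊥)))
    [Ax]  ⊢ p2, p2⊥
    [⊗]  ⊢ p2, p1, p2, (p2⊥ ⊗ (p1⊥ ⊗ p2⊥))
      [Ax]  ⊢ p2, p2⊥
      [⊗]  ⊢ p1, p2, (p1⊥ ⊗ p2⊥)
        [Ax]  ⊢ p1, p1⊥
        [Ax]  ⊢ p2, p2⊥

Result: YES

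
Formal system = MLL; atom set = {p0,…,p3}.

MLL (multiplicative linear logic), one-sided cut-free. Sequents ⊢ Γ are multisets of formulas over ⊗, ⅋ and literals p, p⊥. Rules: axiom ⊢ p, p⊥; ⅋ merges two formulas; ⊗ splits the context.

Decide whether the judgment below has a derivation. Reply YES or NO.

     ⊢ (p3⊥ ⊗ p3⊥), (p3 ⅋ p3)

Derivation (root first):
[⅋]  ⊢ (p3⊥ ⊗ p3⊥), (p3 ⅋ p3)
  [⊗]  ⊢ p3, p3, (p3⊥ ⊗ p3⊥)
    [Ax]  ⊢ p3, p3⊥
    [Ax]  ⊢ p3, p3⊥

Result: YES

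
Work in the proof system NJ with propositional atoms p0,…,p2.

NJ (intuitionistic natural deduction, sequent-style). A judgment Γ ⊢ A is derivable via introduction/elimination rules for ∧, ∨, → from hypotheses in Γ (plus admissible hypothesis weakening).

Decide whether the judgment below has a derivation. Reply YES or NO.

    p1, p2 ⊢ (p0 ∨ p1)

Derivation trace:
[Wk] p1, p2 ⊢ (p0 ∨ p1)
  [∨I₂] p1 ⊢ (p0 ∨ p1)
    [Ax] p1 ⊢ p1

Result: YES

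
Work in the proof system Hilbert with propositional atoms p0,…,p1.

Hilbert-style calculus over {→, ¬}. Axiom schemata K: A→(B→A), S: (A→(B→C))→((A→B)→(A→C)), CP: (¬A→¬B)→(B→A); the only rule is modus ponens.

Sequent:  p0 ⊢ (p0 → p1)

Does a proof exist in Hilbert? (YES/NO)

Search for a countermodel by truth-table:
  v=00: Γ:[p0=F] Δ:[(p0 → p1)=T] refutes=False
  v=01: Γ:[p0=F] Δ:[(p0 → p1)=T] refutes=False
  v=10: Γ:[p0=T] Δ:[(p0 → p1)=F] refutes=True  ← countermodel

Result: NO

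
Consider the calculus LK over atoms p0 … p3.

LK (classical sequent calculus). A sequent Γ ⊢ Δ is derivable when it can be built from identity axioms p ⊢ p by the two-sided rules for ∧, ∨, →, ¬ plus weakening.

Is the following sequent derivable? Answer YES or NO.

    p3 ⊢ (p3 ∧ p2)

Search for a countermodel by truth-table:
  v=0000: Γ:[p3=F] Δ:[(p3 ∧ p2)=F] refutes=False
  v=0001: Γ:[p3=T] Δ:[(p3 ∧ p2)=F] refutes=True  ← countermodel

Result: NO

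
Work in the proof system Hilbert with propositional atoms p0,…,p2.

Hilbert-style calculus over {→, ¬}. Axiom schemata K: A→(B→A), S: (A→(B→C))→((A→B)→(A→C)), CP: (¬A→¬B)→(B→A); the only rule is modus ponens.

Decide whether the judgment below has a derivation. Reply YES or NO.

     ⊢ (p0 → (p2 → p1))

Enumerate valuations to refute Γ ⊢ Δ:
  v=000: Γ:[] Δ:[(p0 → (p2 → p1))=T] refutes=False
  v=001: Γ:[] Δ:[(p0 → (p2 → p1))=T] refutes=False
  v=010: Γ:[] Δ:[(p0 → (p2 → p1))=T] refutes=False
  v=011: Γ:[] Δ:[(p0 → (p2 → p1))=T] refutes=False
  v=100: Γ:[] Δ:[(p0 → (p2 → p1))=T] refutes=False
  v=101: Γ:[] Δ:[(p0 → (p2 → p1))=F] refutes=True  ← countermodel

Result: NO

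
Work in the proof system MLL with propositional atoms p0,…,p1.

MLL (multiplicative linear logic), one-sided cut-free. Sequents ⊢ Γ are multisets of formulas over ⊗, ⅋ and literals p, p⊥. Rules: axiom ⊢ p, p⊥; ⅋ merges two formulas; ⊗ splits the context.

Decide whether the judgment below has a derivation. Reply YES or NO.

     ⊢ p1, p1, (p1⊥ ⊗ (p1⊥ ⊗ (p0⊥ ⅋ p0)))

Proof tree:
[⊗]  ⊢ p1, p1, (p1⊥ ⊗ (p1⊥ ⊗ (p0⊥ ⅋ p0)))
  [Ax]  ⊢ p1, p1⊥
  [⊗]  ⊢ p1, (p1⊥ ⊗ (p0⊥ ⅋ p0))
    [Ax]  ⊢ p1, p1⊥
    [⅋]  ⊢ (p0⊥ ⅋ p0)
      [Ax]  ⊢ p0, p0⊥

Result: YES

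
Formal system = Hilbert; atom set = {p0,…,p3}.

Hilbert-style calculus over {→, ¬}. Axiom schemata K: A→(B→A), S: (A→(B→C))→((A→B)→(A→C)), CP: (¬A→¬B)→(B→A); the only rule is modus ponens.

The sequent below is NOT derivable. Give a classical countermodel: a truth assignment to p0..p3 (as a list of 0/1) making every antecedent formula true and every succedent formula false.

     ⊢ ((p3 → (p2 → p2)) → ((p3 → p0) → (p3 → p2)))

Truth-table refutation:
  v=0000: Γ:[] Δ:[((p3 → (p2 → p2)) → ((p3 → p0) → (p3 → p2)))=T] refutes=False
  v=0001: Γ:[] Δ:[((p3 → (p2 → p2)) → ((p3 → p0) → (p3 → p2)))=T] refutes=False
  v=0010: Γ:[] Δ:[((p3 → (p2 → p2)) → ((p3 → p0) → (p3 → p2)))=T] refutes=False
  v=0011: Γ:[] Δ:[((p3 → (p2 → p2)) → ((p3 → p0) → (p3 → p2)))=T] refutes=False
  v=0100: Γ:[] Δ:[((p3 → (p2 → p2)) → ((p3 → p0) → (p3 → p2)))=T] refutes=False
  v=0101: Γ:[] Δ:[((p3 → (p2 → p2)) → ((p3 → p0) → (p3 → p2)))=T] refutes=False
  v=0110: Γ:[] Δ:[((p3 → (p2 → p2)) → ((p3 → p0) → (p3 → p2)))=T] refutes=False
  v=0111: Γ:[] Δ:[((p3 → (p2 → p2)) → ((p3 → p0) → (p3 → p2)))=T] refutes=False
  v=1000: Γ:[] Δ:[((p3 → (p2 → p2)) → ((p3 → p0) → (p3 → p2)))=T] refutes=False
  v=1001: Γ:[] Δ:[((p3 → (p2 → p2)) → ((p3 → p0) → (p3 → p2)))=F] refutes=True  ← countermodel

Result: [1, 0, 0, 1]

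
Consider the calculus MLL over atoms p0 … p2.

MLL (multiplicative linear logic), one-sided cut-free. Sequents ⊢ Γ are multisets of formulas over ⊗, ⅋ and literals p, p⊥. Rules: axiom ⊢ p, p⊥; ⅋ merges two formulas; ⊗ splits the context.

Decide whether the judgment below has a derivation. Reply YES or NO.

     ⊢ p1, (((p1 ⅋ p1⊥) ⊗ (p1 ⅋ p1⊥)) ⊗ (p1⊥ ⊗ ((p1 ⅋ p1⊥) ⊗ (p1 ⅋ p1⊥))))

Derivation (root first):
[⊗]  ⊢ p1, (((p1 ⅋ p1⊥) ⊗ (p1 ⅋ p1⊥)) ⊗ (p1⊥ ⊗ ((p1 ⅋ p1⊥) ⊗ (p1 ⅋ p1⊥))))
  [⊗]  ⊢ ((p1 ⅋ p1⊥) ⊗ (p1 ⅋ p1⊥))
    [⅋]  ⊢ (p1 ⅋ p1⊥)
      [Ax]  ⊢ p1, p1⊥
    [⅋]  ⊢ (p1 ⅋ p1⊥)
      [Ax]  ⊢ p1, p1⊥
  [⊗]  ⊢ p1, (p1⊥ ⊗ ((p1 ⅋ p1⊥) ⊗ (p1 ⅋ p1⊥)))
    [Ax]  ⊢ p1, p1⊥
    [⊗]  ⊢ ((p1 ⅋ p1⊥) ⊗ (p1 ⅋ p1⊥))
      [⅋]  ⊢ (p1 ⅋ p1⊥)
        [Ax]  ⊢ p1, p1⊥
      [⅋]  ⊢ (p1 ⅋ p1⊥)
        [Ax]  ⊢ p1, p1⊥

Result: YES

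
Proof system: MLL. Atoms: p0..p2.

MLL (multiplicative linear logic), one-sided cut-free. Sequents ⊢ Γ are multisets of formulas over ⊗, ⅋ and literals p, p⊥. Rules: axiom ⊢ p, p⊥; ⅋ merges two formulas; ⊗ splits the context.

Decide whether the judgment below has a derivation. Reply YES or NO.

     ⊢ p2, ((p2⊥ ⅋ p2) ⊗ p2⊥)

Derivation trace:
[⊗]  ⊢ p2, ((p2⊥ ⅋ p2) ⊗ p2⊥)
  [⅋]  ⊢ (p2⊥ ⅋ p2)
    [Ax]  ⊢ p2, p2⊥
  [Ax]  ⊢ p2, p2⊥

Result: YES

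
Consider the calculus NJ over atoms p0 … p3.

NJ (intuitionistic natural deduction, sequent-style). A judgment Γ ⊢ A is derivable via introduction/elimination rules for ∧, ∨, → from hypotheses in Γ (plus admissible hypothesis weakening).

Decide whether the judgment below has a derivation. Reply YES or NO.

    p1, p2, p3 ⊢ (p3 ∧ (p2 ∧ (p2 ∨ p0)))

Proof tree:
[∧I] p1, p2, p3 ⊢ (p3 ∧ (p2 ∧ (p2 ∨ p0)))
  [Ax] p3 ⊢ p3
  [Wk] p2, p1 ⊢ (p2 ∧ (p2 ∨ p0))
    [∧I] p2 ⊢ (p2 ∧ (p2 ∨ p0))
      [Ax] p2 ⊢ p2
      [∨I₁] p2 ⊢ (p2 ∨ p0)
        [Ax] p2 ⊢ p2

Result: YES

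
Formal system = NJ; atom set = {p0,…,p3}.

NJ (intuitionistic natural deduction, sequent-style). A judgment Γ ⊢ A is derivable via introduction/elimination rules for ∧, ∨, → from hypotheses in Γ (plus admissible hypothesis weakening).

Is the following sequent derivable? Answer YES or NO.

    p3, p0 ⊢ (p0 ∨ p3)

Proof tree:
[∨I₂] p3, p0 ⊢ (p0 ∨ p3)
  [Wk] p3, p0 ⊢ p3
    [Ax] p3 ⊢ p3

Result: YES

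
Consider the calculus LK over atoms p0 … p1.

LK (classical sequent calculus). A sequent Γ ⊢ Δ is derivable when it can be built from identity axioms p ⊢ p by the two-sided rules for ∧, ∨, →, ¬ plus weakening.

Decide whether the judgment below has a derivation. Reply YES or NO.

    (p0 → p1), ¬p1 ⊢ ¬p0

Derivation (root first):
[¬L] (p0 → p1), ¬p1 ⊢ ¬p0
  [¬R] (p0 → p1) ⊢ p1, ¬p0
    [→L] p0, (p0 → p1) ⊢ p1
      [Ax] p0 ⊢ p0
      [Ax] p1 ⊢ p1

Result: YES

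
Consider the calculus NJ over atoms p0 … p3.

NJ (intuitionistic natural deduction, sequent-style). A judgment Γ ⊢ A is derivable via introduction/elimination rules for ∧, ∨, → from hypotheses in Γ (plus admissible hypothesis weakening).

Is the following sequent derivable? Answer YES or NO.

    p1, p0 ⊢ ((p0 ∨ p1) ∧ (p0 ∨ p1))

Proof tree:
[∧I] p1, p0 ⊢ ((p0 ∨ p1) ∧ (p0 ∨ p1))
  [Wk] p1, p0 ⊢ (p0 ∨ p1)
    [∨I₂] p1 ⊢ (p0 ∨ p1)
      [Ax] p1 ⊢ p1
  [Wk] p1, p0 ⊢ (p0 ∨ p1)
    [∨I₂] p1 ⊢ (p0 ∨ p1)
      [Ax] p1 ⊢ p1

Result: YES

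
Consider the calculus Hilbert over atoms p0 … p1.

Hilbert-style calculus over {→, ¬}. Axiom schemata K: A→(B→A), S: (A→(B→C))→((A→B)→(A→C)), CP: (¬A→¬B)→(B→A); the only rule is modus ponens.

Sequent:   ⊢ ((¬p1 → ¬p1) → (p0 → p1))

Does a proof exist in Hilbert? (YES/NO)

Enumerate valuations to refute Γ ⊢ Δ:
  v=00: Γ:[] Δ:[((¬p1 → ¬p1) → (p0 → p1))=T] refutes=False
  v=01: Γ:[] Δ:[((¬p1 → ¬p1) → (p0 → p1))=T] refutes=False
  v=10: Γ:[] Δ:[((¬p1 → ¬p1) → (p0 → p1))=F] refutes=True  ← countermodel

Result: NO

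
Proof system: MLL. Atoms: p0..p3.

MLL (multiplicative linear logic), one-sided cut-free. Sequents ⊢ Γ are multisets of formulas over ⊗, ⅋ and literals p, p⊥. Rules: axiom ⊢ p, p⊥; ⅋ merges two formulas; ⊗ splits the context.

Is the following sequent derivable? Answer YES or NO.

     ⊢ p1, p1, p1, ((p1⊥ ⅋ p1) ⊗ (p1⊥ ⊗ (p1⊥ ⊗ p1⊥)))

Derivation trace:
[⊗]  ⊢ p1, p1, p1, ((p1⊥ ⅋ p1) ⊗ (p1⊥ ⊗ (p1⊥ ⊗ p1⊥)))
  [⅋]  ⊢ (p1⊥ ⅋ p1)
    [Ax]  ⊢ p1, p1⊥
  [⊗]  ⊢ p1, p1, p1, (p1⊥ ⊗ (p1⊥ ⊗ p1⊥))
    [Ax]  ⊢ p1, p1⊥
    [⊗]  ⊢ p1, p1, (p1⊥ ⊗ p1⊥)
      [Ax]  ⊢ p1, p1⊥
      [Ax]  ⊢ p1, p1⊥

Result: YES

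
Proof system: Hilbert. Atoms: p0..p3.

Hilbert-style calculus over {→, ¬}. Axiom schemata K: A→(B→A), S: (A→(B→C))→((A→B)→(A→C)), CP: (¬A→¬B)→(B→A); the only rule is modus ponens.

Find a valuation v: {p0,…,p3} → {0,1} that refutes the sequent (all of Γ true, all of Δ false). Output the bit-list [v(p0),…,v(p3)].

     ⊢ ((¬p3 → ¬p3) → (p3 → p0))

Truth-table refutation:
  v=0000: Γ:[] Δ:[((¬p3 → ¬p3) → (p3 → p0))=T] refutes=False
  v=0001: Γ:[] Δ:[((¬p3 → ¬p3) → (p3 → p0))=F] refutes=True  ← countermodel

Result: [0, 0, 0, 1]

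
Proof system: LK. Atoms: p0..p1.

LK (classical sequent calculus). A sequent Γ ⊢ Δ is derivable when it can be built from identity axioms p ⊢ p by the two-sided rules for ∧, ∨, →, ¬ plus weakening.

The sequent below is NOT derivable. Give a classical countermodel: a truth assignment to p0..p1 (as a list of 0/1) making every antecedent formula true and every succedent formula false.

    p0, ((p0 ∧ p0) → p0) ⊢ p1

Enumerate valuations to refute Γ ⊢ Δ:
  v=00: Γ:[p0=F, ((p0 ∧ p0) → p0)=T] Δ:[p1=F] refutes=False
  v=01: Γ:[p0=F, ((p0 ∧ p0) → p0)=T] Δ:[p1=T] refutes=False
  v=10: Γ:[p0=T, ((p0 ∧ p0) → p0)=T] Δ:[p1=F] refutes=True  ← countermodel

Result: [1, 0]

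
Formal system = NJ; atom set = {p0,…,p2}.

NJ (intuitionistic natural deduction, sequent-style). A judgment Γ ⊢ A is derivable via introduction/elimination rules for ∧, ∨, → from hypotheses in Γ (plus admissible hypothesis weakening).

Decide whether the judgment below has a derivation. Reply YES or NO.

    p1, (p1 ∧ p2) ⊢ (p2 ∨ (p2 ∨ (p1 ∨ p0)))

Proof tree:
[∨I₂] p1, (p1 ∧ p2) ⊢ (p2 ∨ (p2 ∨ (p1 ∨ p0)))
  [∨I₂] p1, (p1 ∧ p2) ⊢ (p2 ∨ (p1 ∨ p0))
    [Wk] p1, (p1 ∧ p2) ⊢ (p1 ∨ p0)
      [∨I₁] p1 ⊢ (p1 ∨ p0)
        [Ax] p1 ⊢ p1

Result: YES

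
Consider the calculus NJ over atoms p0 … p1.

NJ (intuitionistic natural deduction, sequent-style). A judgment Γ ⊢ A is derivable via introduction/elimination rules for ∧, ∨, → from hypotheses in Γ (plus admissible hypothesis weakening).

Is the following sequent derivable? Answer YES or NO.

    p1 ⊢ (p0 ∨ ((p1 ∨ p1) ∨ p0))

Derivation (root first):
[∨I₂] p1 ⊢ (p0 ∨ ((p1 ∨ p1) ∨ p0))
  [∨I₁] p1 ⊢ ((p1 ∨ p1) ∨ p0)
    [∨I₂] p1 ⊢ (p1 ∨ p1)
      [Ax] p1 ⊢ p1

Result: YES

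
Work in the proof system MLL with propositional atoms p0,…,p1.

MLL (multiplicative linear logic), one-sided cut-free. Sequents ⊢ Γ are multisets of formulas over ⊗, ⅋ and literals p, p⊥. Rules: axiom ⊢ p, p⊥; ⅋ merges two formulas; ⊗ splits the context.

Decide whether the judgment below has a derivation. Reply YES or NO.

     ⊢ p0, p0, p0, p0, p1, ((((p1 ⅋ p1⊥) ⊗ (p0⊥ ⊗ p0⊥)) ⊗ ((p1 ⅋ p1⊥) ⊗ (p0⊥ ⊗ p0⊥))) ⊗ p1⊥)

Derivation trace:
[⊗]  ⊢ p0, p0, p0, p0, p1, ((((p1 ⅋ p1⊥) ⊗ (p0⊥ ⊗ p0⊥)) ⊗ ((p1 ⅋ p1⊥) ⊗ (p0⊥ ⊗ p0⊥))) ⊗ p1⊥)
  [⊗]  ⊢ p0, p0, p0, p0, (((p1 ⅋ p1⊥) ⊗ (p0⊥ ⊗ p0⊥)) ⊗ ((p1 ⅋ p1⊥) ⊗ (p0⊥ ⊗ p0⊥)))
    [⊗]  ⊢ p0, p0, ((p1 ⅋ p1⊥) ⊗ (p0⊥ ⊗ p0⊥))
      [⅋]  ⊢ (p1 ⅋ p1⊥)
        [Ax]  ⊢ p1, p1⊥
      [⊗]  ⊢ p0, p0, (p0⊥ ⊗ p0⊥)
        [Ax]  ⊢ p0, p0⊥
        [Ax]  ⊢ p0, p0⊥
    [⊗]  ⊢ p0, p0, ((p1 ⅋ p1⊥) ⊗ (p0⊥ ⊗ p0⊥))
      [⅋]  ⊢ (p1 ⅋ p1⊥)
        [Ax]  ⊢ p1, p1⊥
      [⊗]  ⊢ p0, p0, (p0⊥ ⊗ p0⊥)
        [Ax]  ⊢ p0, p0⊥
        [Ax]  ⊢ p0, p0⊥
  [Ax]  ⊢ p1, p1⊥

Result: YES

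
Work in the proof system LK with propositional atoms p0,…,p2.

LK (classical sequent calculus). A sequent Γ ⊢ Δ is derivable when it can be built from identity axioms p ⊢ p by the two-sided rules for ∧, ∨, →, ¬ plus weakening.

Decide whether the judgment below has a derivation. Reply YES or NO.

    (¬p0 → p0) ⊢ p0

Proof tree:
[→L] (¬p0 → p0) ⊢ p0
  [¬R]  ⊢ p0, ¬p0
    [Ax] p0 ⊢ p0
  [Ax] p0 ⊢ p0

Result: YES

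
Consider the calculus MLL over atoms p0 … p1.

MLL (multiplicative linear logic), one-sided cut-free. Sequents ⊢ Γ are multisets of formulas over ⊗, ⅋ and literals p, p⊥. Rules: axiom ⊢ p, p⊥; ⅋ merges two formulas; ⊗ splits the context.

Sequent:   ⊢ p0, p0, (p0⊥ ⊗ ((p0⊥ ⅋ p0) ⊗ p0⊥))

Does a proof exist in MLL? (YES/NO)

Proof tree:
[⊗]  ⊢ p0, p0, (p0⊥ ⊗ ((p0⊥ ⅋ p0) ⊗ p0⊥))
  [Ax]  ⊢ p0, p0⊥
  [⊗]  ⊢ p0, ((p0⊥ ⅋ p0) ⊗ p0⊥)
    [⅋]  ⊢ (p0⊥ ⅋ p0)
      [Ax]  ⊢ p0, p0⊥
    [Ax]  ⊢ p0, p0⊥

Result: YES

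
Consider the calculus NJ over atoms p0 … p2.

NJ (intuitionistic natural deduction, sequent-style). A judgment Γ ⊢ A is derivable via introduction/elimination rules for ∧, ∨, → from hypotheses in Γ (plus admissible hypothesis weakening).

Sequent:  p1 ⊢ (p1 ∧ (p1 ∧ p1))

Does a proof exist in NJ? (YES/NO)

Proof tree:
[∧I] p1 ⊢ (p1 ∧ (p1 ∧ p1))
  [Ax] p1 ⊢ p1
  [∧I] p1 ⊢ (p1 ∧ p1)
    [Ax] p1 ⊢ p1
    [Ax] p1 ⊢ p1

Result: YES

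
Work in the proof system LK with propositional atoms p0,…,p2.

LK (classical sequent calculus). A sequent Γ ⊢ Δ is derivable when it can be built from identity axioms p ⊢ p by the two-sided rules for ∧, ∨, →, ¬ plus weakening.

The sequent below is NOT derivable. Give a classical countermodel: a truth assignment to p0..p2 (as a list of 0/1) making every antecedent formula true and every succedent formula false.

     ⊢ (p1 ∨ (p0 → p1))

Enumerate valuations to refute Γ ⊢ Δ:
  v=000: Γ:[] Δ:[(p1 ∨ (p0 → p1))=T] refutes=False
  v=001: Γ:[] Δ:[(p1 ∨ (p0 → p1))=T] refutes=False
  v=010: Γ:[] Δ:[(p1 ∨ (p0 → p1))=T] refutes=False
  v=011: Γ:[] Δ:[(p1 ∨ (p0 → p1))=T] refutes=False
  v=100: Γ:[] Δ:[(p1 ∨ (p0 → p1))=F] refutes=True  ← countermodel

Result: [1, 0, 0]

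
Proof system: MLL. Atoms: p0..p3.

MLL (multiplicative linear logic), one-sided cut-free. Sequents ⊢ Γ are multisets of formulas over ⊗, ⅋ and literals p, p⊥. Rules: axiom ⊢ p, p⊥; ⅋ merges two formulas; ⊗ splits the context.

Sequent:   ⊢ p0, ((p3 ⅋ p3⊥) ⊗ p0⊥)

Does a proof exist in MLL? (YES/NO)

Derivation (root first):
[⊗]  ⊢ p0, ((p3 ⅋ p3⊥) ⊗ p0⊥)
  [⅋]  ⊢ (p3 ⅋ p3⊥)
    [Ax]  ⊢ p3, p3⊥
  [Ax]  ⊢ p0, p0⊥

Result: YES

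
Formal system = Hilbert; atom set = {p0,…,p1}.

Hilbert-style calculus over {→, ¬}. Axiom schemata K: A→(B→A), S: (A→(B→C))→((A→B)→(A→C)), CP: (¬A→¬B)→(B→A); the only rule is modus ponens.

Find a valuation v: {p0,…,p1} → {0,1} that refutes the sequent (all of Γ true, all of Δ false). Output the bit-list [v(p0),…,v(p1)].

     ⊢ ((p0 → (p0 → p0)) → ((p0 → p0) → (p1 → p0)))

Enumerate valuations to refute Γ ⊢ Δ:
  v=00: Γ:[] Δ:[((p0 → (p0 → p0)) → ((p0 → p0) → (p1 → p0)))=T] refutes=False
  v=01: Γ:[] Δ:[((p0 → (p0 → p0)) → ((p0 → p0) → (p1 → p0)))=F] refutes=True  ← countermodel

Result: [0, 1]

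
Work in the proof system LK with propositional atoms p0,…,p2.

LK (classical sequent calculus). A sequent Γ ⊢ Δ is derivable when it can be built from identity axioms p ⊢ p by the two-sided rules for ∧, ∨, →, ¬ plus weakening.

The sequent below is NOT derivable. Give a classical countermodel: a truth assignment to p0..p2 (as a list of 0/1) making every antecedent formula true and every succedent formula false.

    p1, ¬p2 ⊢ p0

Enumerate valuations to refute Γ ⊢ Δ:
  v=000: Γ:[p1=F, ¬p2=T] Δ:[p0=F] refutes=False
  v=001: Γ:[p1=F, ¬p2=F] Δ:[p0=F] refutes=False
  v=010: Γ:[p1=T, ¬p2=T] Δ:[p0=F] refutes=True  ← countermodel

Result: [0, 1, 0]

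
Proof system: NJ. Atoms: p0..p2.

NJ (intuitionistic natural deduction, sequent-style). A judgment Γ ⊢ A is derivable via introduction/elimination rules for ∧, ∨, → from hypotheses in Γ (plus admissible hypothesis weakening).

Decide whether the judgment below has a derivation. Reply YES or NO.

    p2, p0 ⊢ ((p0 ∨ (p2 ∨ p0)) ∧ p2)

Proof tree:
[∧I] p2, p0 ⊢ ((p0 ∨ (p2 ∨ p0)) ∧ p2)
  [∨I₂] p0 ⊢ (p0 ∨ (p2 ∨ p0))
    [∨I₂] p0 ⊢ (p2 ∨ p0)
      [Ax] p0 ⊢ p0
  [Ax] p2 ⊢ p2

Result: YES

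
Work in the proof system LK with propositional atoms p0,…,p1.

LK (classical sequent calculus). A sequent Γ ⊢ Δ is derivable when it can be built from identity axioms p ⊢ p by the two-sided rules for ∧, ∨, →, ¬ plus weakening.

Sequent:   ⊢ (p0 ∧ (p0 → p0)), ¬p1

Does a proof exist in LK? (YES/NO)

Enumerate valuations to refute Γ ⊢ Δ:
  v=00: Γ:[] Δ:[(p0 ∧ (p0 → p0))=F, ¬p1=T] refutes=False
  v=01: Γ:[] Δ:[(p0 ∧ (p0 → p0))=F, ¬p1=F] refutes=True  ← countermodel

Result: NO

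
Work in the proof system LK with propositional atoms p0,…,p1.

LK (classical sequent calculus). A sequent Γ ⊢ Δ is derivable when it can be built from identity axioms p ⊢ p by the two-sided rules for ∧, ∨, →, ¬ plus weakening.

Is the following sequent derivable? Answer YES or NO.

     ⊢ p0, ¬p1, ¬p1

Search for a countermodel by truth-table:
  v=00: Γ:[] Δ:[p0=F, ¬p1=T, ¬p1=T] refutes=False
  v=01: Γ:[] Δ:[p0=F, ¬p1=F, ¬p1=F] refutes=True  ← countermodel

Result: NO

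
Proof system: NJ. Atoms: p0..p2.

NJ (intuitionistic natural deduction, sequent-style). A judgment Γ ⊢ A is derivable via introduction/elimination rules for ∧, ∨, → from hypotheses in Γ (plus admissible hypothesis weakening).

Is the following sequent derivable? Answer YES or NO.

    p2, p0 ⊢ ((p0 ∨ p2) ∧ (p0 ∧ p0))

Derivation trace:
[∧I] p2, p0 ⊢ ((p0 ∨ p2) ∧ (p0 ∧ p0))
  [∨I₂] p2 ⊢ (p0 ∨ p2)
    [Ax] p2 ⊢ p2
  [∧I] p0 ⊢ (p0 ∧ p0)
    [Ax] p0 ⊢ p0
    [Ax] p0 ⊢ p0

Result: YES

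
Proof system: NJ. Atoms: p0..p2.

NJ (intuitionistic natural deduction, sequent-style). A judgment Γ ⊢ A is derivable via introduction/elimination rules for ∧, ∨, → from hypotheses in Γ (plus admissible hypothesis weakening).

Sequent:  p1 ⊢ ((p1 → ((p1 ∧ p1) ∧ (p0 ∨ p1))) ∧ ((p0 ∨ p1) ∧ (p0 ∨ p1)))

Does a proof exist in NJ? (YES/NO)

Derivation (root first):
[∧I] p1 ⊢ ((p1 → ((p1 ∧ p1) ∧ (p0 ∨ p1))) ∧ ((p0 ∨ p1) ∧ (p0 ∨ p1)))
  [→I]  ⊢ (p1 → ((p1 ∧ p1) ∧ (p0 ∨ p1)))
    [∧I] p1 ⊢ ((p1 ∧ p1) ∧ (p0 ∨ p1))
      [∧I] p1 ⊢ (p1 ∧ p1)
        [Ax] p1 ⊢ p1
        [Ax] p1 ⊢ p1
      [∨I₂] p1 ⊢ (p0 ∨ p1)
        [Ax] p1 ⊢ p1
  [∧I] p1 ⊢ ((p0 ∨ p1) ∧ (p0 ∨ p1))
    [∨I₂] p1 ⊢ (p0 ∨ p1)
      [Ax] p1 ⊢ p1
    [∨I₂] p1 ⊢ (p0 ∨ p1)
      [Ax] p1 ⊢ p1

Result: YES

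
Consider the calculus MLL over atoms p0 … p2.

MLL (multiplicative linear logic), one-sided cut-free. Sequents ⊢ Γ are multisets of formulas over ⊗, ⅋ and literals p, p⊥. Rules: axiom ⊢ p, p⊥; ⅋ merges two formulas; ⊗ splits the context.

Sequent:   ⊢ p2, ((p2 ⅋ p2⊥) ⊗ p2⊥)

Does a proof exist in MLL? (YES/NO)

Derivation (root first):
[⊗]  ⊢ p2, ((p2 ⅋ p2⊥) ⊗ p2⊥)
  [⅋]  ⊢ (p2 ⅋ p2⊥)
    [Ax]  ⊢ p2, p2⊥
  [Ax]  ⊢ p2, p2⊥

Result: YES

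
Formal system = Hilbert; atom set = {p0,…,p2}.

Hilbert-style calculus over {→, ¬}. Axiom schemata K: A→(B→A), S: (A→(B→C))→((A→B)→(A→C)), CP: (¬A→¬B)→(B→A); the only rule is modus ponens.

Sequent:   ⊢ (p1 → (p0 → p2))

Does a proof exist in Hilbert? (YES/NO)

Search for a countermodel by truth-table:
  v=000: Γ:[] Δ:[(p1 → (p0 → p2))=T] refutes=False
  v=001: Γ:[] Δ:[(p1 → (p0 → p2))=T] refutes=False
  v=010: Γ:[] Δ:[(p1 → (p0 → p2))=T] refutes=False
  v=011: Γ:[] Δ:[(p1 → (p0 → p2))=T] refutes=False
  v=100: Γ:[] Δ:[(p1 → (p0 → p2))=T] refutes=False
  v=101: Γ:[] Δ:[(p1 → (p0 → p2))=T] refutes=False
  v=110: Γ:[] Δ:[(p1 → (p0 → p2))=F] refutes=True  ← countermodel

Result: NO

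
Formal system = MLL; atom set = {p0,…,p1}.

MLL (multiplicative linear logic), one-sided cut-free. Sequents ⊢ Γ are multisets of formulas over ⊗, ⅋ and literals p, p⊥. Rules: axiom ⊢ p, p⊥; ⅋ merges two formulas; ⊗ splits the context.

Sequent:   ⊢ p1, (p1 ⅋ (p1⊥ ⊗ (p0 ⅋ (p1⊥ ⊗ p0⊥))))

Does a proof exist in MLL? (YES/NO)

Derivation trace:
[⅋]  ⊢ p1, (p1 ⅋ (p1⊥ ⊗ (p0 ⅋ (p1⊥ ⊗ p0⊥))))
  [⊗]  ⊢ p1, p1, (p1⊥ ⊗ (p0 ⅋ (p1⊥ ⊗ p0⊥)))
    [Ax]  ⊢ p1, p1⊥
    [⅋]  ⊢ p1, (p0 ⅋ (p1⊥ ⊗ p0⊥))
      [⊗]  ⊢ p1, p0, (p1⊥ ⊗ p0⊥)
        [Ax]  ⊢ p1, p1⊥
        [Ax]  ⊢ p0, p0⊥

Result: YES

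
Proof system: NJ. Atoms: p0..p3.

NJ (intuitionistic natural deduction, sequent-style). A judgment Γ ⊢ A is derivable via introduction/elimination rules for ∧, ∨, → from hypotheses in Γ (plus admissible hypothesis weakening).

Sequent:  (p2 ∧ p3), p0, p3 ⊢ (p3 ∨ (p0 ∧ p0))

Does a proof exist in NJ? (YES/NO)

Derivation (root first):
[∨I₂] (p2 ∧ p3), p0, p3 ⊢ (p3 ∨ (p0 ∧ p0))
  [Wk] (p2 ∧ p3), p0, p3 ⊢ (p0 ∧ p0)
    [∧I] (p2 ∧ p3), p0 ⊢ (p0 ∧ p0)
      [Ax] p0 ⊢ p0
      [Wk] p0, (p2 ∧ p3) ⊢ p0
        [Ax] p0 ⊢ p0

Result: YES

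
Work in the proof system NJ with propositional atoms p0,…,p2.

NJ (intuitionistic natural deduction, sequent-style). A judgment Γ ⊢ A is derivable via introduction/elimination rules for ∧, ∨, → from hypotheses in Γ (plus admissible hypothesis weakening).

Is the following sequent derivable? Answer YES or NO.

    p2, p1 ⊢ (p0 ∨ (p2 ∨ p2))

Proof tree:
[Wk] p2, p1 ⊢ (p0 ∨ (p2 ∨ p2))
  [∨I₂] p2 ⊢ (p0 ∨ (p2 ∨ p2))
    [∨I₁] p2 ⊢ (p2 ∨ p2)
      [Ax] p2 ⊢ p2

Result: YES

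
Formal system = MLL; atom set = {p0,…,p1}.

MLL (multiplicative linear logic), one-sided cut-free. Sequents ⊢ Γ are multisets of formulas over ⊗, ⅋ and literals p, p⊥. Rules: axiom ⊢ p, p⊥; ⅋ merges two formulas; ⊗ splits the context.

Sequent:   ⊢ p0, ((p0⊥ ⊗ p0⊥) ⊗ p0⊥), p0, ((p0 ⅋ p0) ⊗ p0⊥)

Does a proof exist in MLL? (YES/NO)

Proof tree:
[⊗]  ⊢ p0, ((p0⊥ ⊗ p0⊥) ⊗ p0⊥), p0, ((p0 ⅋ p0) ⊗ p0⊥)
  [⅋]  ⊢ p0, ((p0⊥ ⊗ p0⊥) ⊗ p0⊥), (p0 ⅋ p0)
    [⊗]  ⊢ p0, p0, p0, ((p0⊥ ⊗ p0⊥) ⊗ p0⊥)
      [⊗]  ⊢ p0, p0, (p0⊥ ⊗ p0⊥)
        [Ax]  ⊢ p0, p0⊥
        [Ax]  ⊢ p0, p0⊥
      [Ax]  ⊢ p0, p0⊥
  [Ax]  ⊢ p0, p0⊥

Result: YES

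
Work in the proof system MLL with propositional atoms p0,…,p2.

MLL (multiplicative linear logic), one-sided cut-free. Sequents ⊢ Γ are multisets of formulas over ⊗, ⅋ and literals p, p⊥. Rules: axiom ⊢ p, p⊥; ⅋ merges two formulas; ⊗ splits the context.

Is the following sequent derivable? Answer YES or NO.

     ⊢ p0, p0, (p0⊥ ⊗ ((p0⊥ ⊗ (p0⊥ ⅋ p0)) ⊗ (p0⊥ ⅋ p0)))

Proof tree:
[⊗]  ⊢ p0, p0, (p0⊥ ⊗ ((p0⊥ ⊗ (p0⊥ ⅋ p0)) ⊗ (p0⊥ ⅋ p0)))
  [Ax]  ⊢ p0, p0⊥
  [⊗]  ⊢ p0, ((p0⊥ ⊗ (p0⊥ ⅋ p0)) ⊗ (p0⊥ ⅋ p0))
    [⊗]  ⊢ p0, (p0⊥ ⊗ (p0⊥ ⅋ p0))
      [Ax]  ⊢ p0, p0⊥
      [⅋]  ⊢ (p0⊥ ⅋ p0)
        [Ax]  ⊢ p0, p0⊥
    [⅋]  ⊢ (p0⊥ ⅋ p0)
      [Ax]  ⊢ p0, p0⊥

Result: YES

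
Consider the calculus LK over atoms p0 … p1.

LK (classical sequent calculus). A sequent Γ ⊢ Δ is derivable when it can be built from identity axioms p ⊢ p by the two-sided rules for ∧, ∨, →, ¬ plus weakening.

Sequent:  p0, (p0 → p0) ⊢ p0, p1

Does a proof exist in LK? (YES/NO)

Proof tree:
[WR] p0, (p0 → p0) ⊢ p0, p1
  [→L] p0, (p0 → p0) ⊢ p0
    [Ax] p0 ⊢ p0
    [WR] p0 ⊢ p0, p0
      [Ax] p0 ⊢ p0

Result: YES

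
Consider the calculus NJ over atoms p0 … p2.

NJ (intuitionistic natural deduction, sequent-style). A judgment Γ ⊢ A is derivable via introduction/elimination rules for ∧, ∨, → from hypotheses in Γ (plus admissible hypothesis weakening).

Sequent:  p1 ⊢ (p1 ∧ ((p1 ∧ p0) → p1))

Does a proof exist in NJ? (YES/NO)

Derivation (root first):
[∧I] p1 ⊢ (p1 ∧ ((p1 ∧ p0) → p1))
  [Ax] p1 ⊢ p1
  [→I] p1 ⊢ ((p1 ∧ p0) → p1)
    [Wk] p1, (p1 ∧ p0) ⊢ p1
      [Ax] p1 ⊢ p1

Result: YES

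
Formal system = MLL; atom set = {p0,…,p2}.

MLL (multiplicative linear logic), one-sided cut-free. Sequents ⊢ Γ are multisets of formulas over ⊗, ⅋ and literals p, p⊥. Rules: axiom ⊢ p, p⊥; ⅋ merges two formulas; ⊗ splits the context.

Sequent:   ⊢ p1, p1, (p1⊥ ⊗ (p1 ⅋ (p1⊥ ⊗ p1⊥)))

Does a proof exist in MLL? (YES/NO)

Proof tree:
[⊗]  ⊢ p1, p1, (p1⊥ ⊗ (p1 ⅋ (p1⊥ ⊗ p1⊥)))
  [Ax]  ⊢ p1, p1⊥
  [⅋]  ⊢ p1, (p1 ⅋ (p1⊥ ⊗ p1⊥))
    [⊗]  ⊢ p1, p1, (p1⊥ ⊗ p1⊥)
      [Ax]  ⊢ p1, p1⊥
      [Ax]  ⊢ p1, p1⊥

Result: YES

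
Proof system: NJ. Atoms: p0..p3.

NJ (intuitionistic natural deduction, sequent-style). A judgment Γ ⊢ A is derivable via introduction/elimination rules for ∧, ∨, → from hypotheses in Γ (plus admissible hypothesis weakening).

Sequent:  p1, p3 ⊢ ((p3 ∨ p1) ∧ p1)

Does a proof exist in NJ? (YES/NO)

Proof tree:
[Wk] p1, p3 ⊢ ((p3 ∨ p1) ∧ p1)
  [∧I] p1 ⊢ ((p3 ∨ p1) ∧ p1)
    [∨I₂] p1 ⊢ (p3 ∨ p1)
      [Ax] p1 ⊢ p1
    [Ax] p1 ⊢ p1

Result: YES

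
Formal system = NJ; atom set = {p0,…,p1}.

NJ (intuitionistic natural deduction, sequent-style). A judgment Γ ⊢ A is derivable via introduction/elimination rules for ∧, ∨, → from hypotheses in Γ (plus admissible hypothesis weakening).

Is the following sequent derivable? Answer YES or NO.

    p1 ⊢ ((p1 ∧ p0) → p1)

Derivation trace:
[→I] p1 ⊢ ((p1 ∧ p0) → p1)
  [Wk] p1, (p1 ∧ p0) ⊢ p1
    [Ax] p1 ⊢ p1

Result: YES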